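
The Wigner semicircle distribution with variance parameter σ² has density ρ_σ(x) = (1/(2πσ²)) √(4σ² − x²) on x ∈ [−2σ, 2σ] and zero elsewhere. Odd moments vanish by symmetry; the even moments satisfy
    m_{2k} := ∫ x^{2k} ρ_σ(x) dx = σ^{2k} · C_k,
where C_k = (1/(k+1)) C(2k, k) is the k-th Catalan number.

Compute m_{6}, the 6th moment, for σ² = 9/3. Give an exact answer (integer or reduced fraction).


By the scaled semicircle moment identity, m_{2k} = σ^{2k} · C_k with k = 3.
C_3 = (1/(k+1)) · C(2k, k) = (1/4) · C(6, 3) = (1/4) · 20 = 5.
σ^{2k} = (σ²)^k = (9/3)^3 = 27.

Therefore m_{6} = σ^{6} · C_3 = 27 · 5 = 135.


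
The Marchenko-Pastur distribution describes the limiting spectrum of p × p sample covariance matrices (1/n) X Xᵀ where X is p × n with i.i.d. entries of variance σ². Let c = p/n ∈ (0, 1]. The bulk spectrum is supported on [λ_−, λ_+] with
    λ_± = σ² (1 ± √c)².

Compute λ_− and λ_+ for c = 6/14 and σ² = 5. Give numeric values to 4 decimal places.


c = 6/14 = 0.428571; √c = 0.654654.
λ_− = σ² (1 − √c)² = 5 · (1 − 0.654654)² = 5 · (0.345346)² = 0.596320.
λ_+ = σ² (1 + √c)² = 5 · (1 + 0.654654)² = 5 · (1.654654)² = 13.689394.

Rounded to 4 decimal places: λ_− ≈ 0.5963, λ_+ ≈ 13.6894.


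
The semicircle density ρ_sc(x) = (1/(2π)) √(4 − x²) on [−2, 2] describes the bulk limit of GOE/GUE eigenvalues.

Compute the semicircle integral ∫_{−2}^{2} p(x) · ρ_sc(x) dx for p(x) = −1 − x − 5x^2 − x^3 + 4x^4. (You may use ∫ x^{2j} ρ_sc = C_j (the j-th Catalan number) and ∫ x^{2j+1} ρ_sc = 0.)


Write p(x) = Σ a_i x^i, split into monomials and integrate each against ρ_sc separately.
Using ∫ x^{2j} ρ_sc = C_j = (1/(j+1)) C(2j, j) (Catalan numbers) and ∫ x^{2j+1} ρ_sc = 0 (odd monomials vanish by symmetry):
  i = 0 (even): a_0 · C_{0} = -1 · 1 = -1
  i = 1 (odd): ∫ x^1 ρ_sc = 0 (vanishes)
  i = 2 (even): a_2 · C_{1} = -5 · 1 = -5
  i = 3 (odd): ∫ x^3 ρ_sc = 0 (vanishes)
  i = 4 (even): a_4 · C_{2} = 4 · 2 = 8

Summing the contributions: ∫_{−2}^{2} p(x) ρ_sc(x) dx = (-1) + (-5) + 8 = 2.


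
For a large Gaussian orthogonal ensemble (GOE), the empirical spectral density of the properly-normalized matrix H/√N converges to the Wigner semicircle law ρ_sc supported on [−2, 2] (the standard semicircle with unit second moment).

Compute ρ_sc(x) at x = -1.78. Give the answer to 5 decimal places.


ρ_sc(x) = (1/(2π)) √(4 − x²). With x = -1.78:
  4 − x² = 4 − (-1.78)² = 4 − 3.168400 = 0.831600.
  √(4 − x²) = 0.911921.
  1/(2π) = 0.159155.
  ρ_sc(-1.78) = 0.159155 · 0.911921 = 0.145137.

Rounded to 5 decimal places: ρ_sc(-1.78) ≈ 0.14514.


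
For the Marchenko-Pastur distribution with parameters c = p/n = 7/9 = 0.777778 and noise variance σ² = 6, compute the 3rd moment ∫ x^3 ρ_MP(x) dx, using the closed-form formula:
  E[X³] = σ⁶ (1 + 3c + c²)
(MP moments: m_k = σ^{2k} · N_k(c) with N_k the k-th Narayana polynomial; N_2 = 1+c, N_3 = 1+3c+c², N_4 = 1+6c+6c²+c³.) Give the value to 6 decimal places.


E[X³] = σ⁶ (1 + 3c + c²) (third MP moment). With σ² = 6 (so σ⁶ = 216) and c = 7/9 = 0.777778: E[X³] = 216 · (1 + 3·0.777778 + (0.777778)²) = 216 · 3.938272.

So E[X^3] = 850.666667.


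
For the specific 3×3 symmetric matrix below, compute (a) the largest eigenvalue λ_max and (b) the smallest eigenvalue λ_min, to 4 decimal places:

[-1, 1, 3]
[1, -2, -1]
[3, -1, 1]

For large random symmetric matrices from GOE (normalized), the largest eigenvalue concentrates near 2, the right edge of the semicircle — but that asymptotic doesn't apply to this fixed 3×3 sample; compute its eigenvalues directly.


Since M is real symmetric, all three eigenvalues are real; they are the roots of det(λI − M) = λ³ − (tr M) λ² + s λ − det M, where s is the sum of the principal 2×2 minors.
tr M = -1 + (-2) + 1 = -2.
s = ((-1)·(-2) − 1²) + ((-1)·1 − 3²) + ((-2)·1 − (-1)²) = 1 + (-10) + (-3) = -12.
det M (expand along row 1) = (-1)·(-3) − 1·4 + 3·5 = 14.
Characteristic polynomial: λ³ + 2λ² − 12λ − 14 = 0.
Substitute λ = y + (tr M)/3 = y − 0.666667 to remove the quadratic term: y³ + p·y + q = 0 with p = s − (tr M)²/3 = -13.333333 and q = −2(tr M)³/27 + (tr M)·s/3 − det M = -5.407407.
Three real roots ⇒ use the trigonometric (Viète) form: r = 2√(−p/3) = 4.216370, φ = arccos(3q/(p·r)) = arccos(0.288558) = 1.278076 rad.
y_k = r·cos(φ/3 − 2πk/3) for k = 0, 1, 2 gives y = 3.839492, -0.410753, -3.428739.
λ_k = y_k − 0.666667 gives λ = 3.1728, -1.0774, -4.0954 (check: the sum is -2.0000 = tr M).

Hence λ_max = 3.1728 and λ_min = -4.0954.


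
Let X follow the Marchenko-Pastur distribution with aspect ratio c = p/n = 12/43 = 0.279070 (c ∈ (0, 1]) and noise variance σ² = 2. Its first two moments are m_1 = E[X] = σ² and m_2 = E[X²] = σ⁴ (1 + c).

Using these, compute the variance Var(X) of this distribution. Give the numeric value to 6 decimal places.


m_1 = E[X] = σ² = 2, so m_1² = 4.
m_2 = E[X²] = σ⁴ (1 + c) = 4 · (1 + 0.279070) = 4 · 1.279070 = 5.116279.
(Note m_2 − m_1² simplifies to c · σ⁴ = 0.279070 · 4.)

Var(X) = m_2 − m_1² = 5.116279 − 4 = 1.116279.


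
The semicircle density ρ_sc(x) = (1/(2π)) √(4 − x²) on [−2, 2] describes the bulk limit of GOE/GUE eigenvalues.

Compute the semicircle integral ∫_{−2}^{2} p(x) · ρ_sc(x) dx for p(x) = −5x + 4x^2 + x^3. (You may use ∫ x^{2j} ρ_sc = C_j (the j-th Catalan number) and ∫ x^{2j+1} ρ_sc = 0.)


Write p(x) = Σ a_i x^i, split into monomials and integrate each against ρ_sc separately.
Using ∫ x^{2j} ρ_sc = C_j = (1/(j+1)) C(2j, j) (Catalan numbers) and ∫ x^{2j+1} ρ_sc = 0 (odd monomials vanish by symmetry):
  i = 1 (odd): ∫ x^1 ρ_sc = 0 (vanishes)
  i = 2 (even): a_2 · C_{1} = 4 · 1 = 4
  i = 3 (odd): ∫ x^3 ρ_sc = 0 (vanishes)

Summing the contributions: ∫_{−2}^{2} p(x) ρ_sc(x) dx = 4.


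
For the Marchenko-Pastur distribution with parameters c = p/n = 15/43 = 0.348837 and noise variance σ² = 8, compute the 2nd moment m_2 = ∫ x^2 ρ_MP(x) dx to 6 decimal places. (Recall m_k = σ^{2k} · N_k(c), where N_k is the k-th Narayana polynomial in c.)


E[X²] = σ⁴ (1 + c) (second MP moment). With σ² = 8 (so σ⁴ = 64) and c = 15/43 = 0.348837: E[X²] = 64 · (1 + 0.348837) = 64 · 1.348837.

So E[X^2] = 86.325581.


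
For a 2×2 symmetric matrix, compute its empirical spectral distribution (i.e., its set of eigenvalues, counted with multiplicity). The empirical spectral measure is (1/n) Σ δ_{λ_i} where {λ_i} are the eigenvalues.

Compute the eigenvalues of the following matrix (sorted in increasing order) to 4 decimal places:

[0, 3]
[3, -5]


Since M is real symmetric, both eigenvalues are real; they are the roots of det(λI − M) = λ² − (tr M) λ + det M.
tr M = 0 + (-5) = -5.
det M = 0·(-5) − 3² = 0 − 9 = -9.
Characteristic polynomial: λ² + 5λ − 9 = 0.
Discriminant Δ = (tr M)² − 4·det M = 25 − (-36) = 61; √Δ = 7.810250.
λ = (tr M ± √Δ)/2 = (-5 ± 7.810250)/2, giving (tr M − √Δ)/2 = -6.4051 and (tr M + √Δ)/2 = 1.4051.

Eigenvalues sorted in increasing order: [-6.4051, 1.4051].


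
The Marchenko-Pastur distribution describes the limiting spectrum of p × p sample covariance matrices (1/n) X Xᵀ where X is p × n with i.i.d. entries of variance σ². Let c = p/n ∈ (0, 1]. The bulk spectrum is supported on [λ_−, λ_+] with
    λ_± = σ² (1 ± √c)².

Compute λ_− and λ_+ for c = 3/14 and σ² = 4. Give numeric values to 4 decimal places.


c = 3/14 = 0.214286; √c = 0.462910.
λ_− = σ² (1 − √c)² = 4 · (1 − 0.462910)² = 4 · (0.537090)² = 1.153862.
λ_+ = σ² (1 + √c)² = 4 · (1 + 0.462910)² = 4 · (1.462910)² = 8.560423.

Rounded to 4 decimal places: λ_− ≈ 1.1539, λ_+ ≈ 8.5604.


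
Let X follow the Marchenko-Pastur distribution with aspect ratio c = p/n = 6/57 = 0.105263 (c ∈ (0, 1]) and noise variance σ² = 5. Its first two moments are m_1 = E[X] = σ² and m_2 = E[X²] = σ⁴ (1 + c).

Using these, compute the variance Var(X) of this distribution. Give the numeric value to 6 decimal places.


m_1 = E[X] = σ² = 5, so m_1² = 25.
m_2 = E[X²] = σ⁴ (1 + c) = 25 · (1 + 0.105263) = 25 · 1.105263 = 27.631579.
(Note m_2 − m_1² simplifies to c · σ⁴ = 0.105263 · 25.)

Var(X) = m_2 − m_1² = 27.631579 − 25 = 2.631579.


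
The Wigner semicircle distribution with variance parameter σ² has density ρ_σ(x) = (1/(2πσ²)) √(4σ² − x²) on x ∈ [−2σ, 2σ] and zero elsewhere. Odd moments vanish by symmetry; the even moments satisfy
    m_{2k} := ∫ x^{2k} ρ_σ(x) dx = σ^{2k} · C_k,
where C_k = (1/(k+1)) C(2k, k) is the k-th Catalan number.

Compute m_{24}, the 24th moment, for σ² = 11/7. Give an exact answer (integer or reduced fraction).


By the scaled semicircle moment identity, m_{2k} = σ^{2k} · C_k with k = 12.
C_12 = (1/(k+1)) · C(2k, k) = (1/13) · C(24, 12) = (1/13) · 2704156 = 208012.
σ^{2k} = (σ²)^k = (11/7)^12 = 3138428376721/13841287201.

Therefore m_{24} = σ^{24} · C_12 = (3138428376721/13841287201) · 208012 = 93261537642641236/1977326743.


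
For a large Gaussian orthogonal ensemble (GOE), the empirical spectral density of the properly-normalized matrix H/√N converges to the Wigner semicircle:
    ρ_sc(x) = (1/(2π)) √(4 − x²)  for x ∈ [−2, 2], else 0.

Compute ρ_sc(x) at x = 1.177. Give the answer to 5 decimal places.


ρ_sc(x) = (1/(2π)) √(4 − x²). With x = 1.177:
  4 − x² = 4 − (1.177)² = 4 − 1.385329 = 2.614671.
  √(4 − x²) = 1.616994.
  1/(2π) = 0.159155.
  ρ_sc(1.177) = 0.159155 · 1.616994 = 0.257353.

Rounded to 5 decimal places: ρ_sc(1.177) ≈ 0.25735.


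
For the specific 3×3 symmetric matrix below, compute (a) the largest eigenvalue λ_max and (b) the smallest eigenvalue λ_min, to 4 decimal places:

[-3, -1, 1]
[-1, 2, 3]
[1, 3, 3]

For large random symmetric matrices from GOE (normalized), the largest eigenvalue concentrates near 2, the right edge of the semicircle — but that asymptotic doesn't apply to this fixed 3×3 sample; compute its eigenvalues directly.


Since M is real symmetric, all three eigenvalues are real; they are the roots of det(λI − M) = λ³ − (tr M) λ² + s λ − det M, where s is the sum of the principal 2×2 minors.
tr M = -3 + 2 + 3 = 2.
s = ((-3)·2 − (-1)²) + ((-3)·3 − 1²) + (2·3 − 3²) = -7 + (-10) + (-3) = -20.
det M (expand along row 1) = (-3)·(-3) − (-1)·(-6) + 1·(-5) = -2.
Characteristic polynomial: λ³ − 2λ² − 20λ + 2 = 0.
Substitute λ = y + (tr M)/3 = y + 0.666667 to remove the quadratic term: y³ + p·y + q = 0 with p = s − (tr M)²/3 = -21.333333 and q = −2(tr M)³/27 + (tr M)·s/3 − det M = -11.925926.
Three real roots ⇒ use the trigonometric (Viète) form: r = 2√(−p/3) = 5.333333, φ = arccos(3q/(p·r)) = arccos(0.314453) = 1.250916 rad.
y_k = r·cos(φ/3 − 2πk/3) for k = 0, 1, 2 gives y = 4.876371, -0.567599, -4.308771.
λ_k = y_k + 0.666667 gives λ = 5.5430, 0.0991, -3.6421 (check: the sum is 2.0000 = tr M).

Hence λ_max = 5.5430 and λ_min = -3.6421.


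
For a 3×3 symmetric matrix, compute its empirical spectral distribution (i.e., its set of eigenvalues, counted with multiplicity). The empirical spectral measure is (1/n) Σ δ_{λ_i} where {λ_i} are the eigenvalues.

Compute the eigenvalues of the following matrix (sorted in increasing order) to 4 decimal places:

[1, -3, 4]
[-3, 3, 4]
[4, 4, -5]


Since M is real symmetric, all three eigenvalues are real; they are the roots of det(λI − M) = λ³ − (tr M) λ² + s λ − det M, where s is the sum of the principal 2×2 minors.
tr M = 1 + 3 + (-5) = -1.
s = (1·3 − (-3)²) + (1·(-5) − 4²) + (3·(-5) − 4²) = -6 + (-21) + (-31) = -58.
det M (expand along row 1) = 1·(-31) − (-3)·(-1) + 4·(-24) = -130.
Characteristic polynomial: λ³ + λ² − 58λ + 130 = 0.
Substitute λ = y + (tr M)/3 = y − 0.333333 to remove the quadratic term: y³ + p·y + q = 0 with p = s − (tr M)²/3 = -58.333333 and q = −2(tr M)³/27 + (tr M)·s/3 − det M = 149.407407.
Three real roots ⇒ use the trigonometric (Viète) form: r = 2√(−p/3) = 8.819171, φ = arccos(3q/(p·r)) = arccos(-0.871262) = 2.628564 rad.
y_k = r·cos(φ/3 − 2πk/3) for k = 0, 1, 2 gives y = 5.645015, 3.045515, -8.690530.
λ_k = y_k − 0.333333 gives λ = 5.3117, 2.7122, -9.0239 (check: the sum is -1.0000 = tr M).

Eigenvalues sorted in increasing order: [-9.0239, 2.7122, 5.3117].


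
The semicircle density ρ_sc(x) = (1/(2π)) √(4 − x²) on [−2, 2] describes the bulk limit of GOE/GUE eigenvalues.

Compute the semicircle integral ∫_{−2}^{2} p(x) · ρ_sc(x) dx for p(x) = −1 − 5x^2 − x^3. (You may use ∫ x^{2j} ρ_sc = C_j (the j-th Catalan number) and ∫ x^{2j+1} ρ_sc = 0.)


Write p(x) = Σ a_i x^i, split into monomials and integrate each against ρ_sc separately.
Using ∫ x^{2j} ρ_sc = C_j = (1/(j+1)) C(2j, j) (Catalan numbers) and ∫ x^{2j+1} ρ_sc = 0 (odd monomials vanish by symmetry):
  i = 0 (even): a_0 · C_{0} = -1 · 1 = -1
  i = 2 (even): a_2 · C_{1} = -5 · 1 = -5
  i = 3 (odd): ∫ x^3 ρ_sc = 0 (vanishes)

Summing the contributions: ∫_{−2}^{2} p(x) ρ_sc(x) dx = (-1) + (-5) = -6.


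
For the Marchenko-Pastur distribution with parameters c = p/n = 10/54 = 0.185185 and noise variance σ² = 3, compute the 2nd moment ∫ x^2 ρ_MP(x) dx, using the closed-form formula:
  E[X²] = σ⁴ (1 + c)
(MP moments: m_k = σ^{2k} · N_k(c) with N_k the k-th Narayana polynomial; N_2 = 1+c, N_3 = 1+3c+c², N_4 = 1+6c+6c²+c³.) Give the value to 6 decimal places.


E[X²] = σ⁴ (1 + c) (second MP moment). With σ² = 3 (so σ⁴ = 9) and c = 10/54 = 0.185185: E[X²] = 9 · (1 + 0.185185) = 9 · 1.185185.

So E[X^2] = 10.666667.


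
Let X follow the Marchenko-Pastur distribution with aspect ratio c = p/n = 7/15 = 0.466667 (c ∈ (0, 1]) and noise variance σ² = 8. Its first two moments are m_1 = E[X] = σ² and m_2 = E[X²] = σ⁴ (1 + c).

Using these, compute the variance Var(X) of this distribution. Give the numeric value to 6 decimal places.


m_1 = E[X] = σ² = 8, so m_1² = 64.
m_2 = E[X²] = σ⁴ (1 + c) = 64 · (1 + 0.466667) = 64 · 1.466667 = 93.866667.
(Note m_2 − m_1² simplifies to c · σ⁴ = 0.466667 · 64.)

Var(X) = m_2 − m_1² = 93.866667 − 64 = 29.866667.


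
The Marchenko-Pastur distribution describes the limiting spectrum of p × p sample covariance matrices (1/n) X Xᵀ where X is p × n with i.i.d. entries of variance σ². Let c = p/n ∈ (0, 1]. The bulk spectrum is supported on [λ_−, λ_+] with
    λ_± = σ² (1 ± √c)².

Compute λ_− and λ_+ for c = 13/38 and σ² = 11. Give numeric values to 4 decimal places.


c = 13/38 = 0.342105; √c = 0.584898.
λ_− = σ² (1 − √c)² = 11 · (1 − 0.584898)² = 11 · (0.415102)² = 1.895410.
λ_+ = σ² (1 + √c)² = 11 · (1 + 0.584898)² = 11 · (1.584898)² = 27.630906.

Rounded to 4 decimal places: λ_− ≈ 1.8954, λ_+ ≈ 27.6309.


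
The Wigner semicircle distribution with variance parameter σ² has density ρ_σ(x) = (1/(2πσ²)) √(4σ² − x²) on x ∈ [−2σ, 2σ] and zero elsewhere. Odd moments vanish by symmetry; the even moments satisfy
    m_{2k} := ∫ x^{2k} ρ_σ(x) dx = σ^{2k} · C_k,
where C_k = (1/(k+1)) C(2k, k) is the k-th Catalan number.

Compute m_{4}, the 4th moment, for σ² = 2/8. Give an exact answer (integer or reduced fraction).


By the scaled semicircle moment identity, m_{2k} = σ^{2k} · C_k with k = 2.
C_2 = (1/(k+1)) · C(2k, k) = (1/3) · C(4, 2) = (1/3) · 6 = 2.
σ^{2k} = (σ²)^k = (2/8)^2 = 1/16.

Therefore m_{4} = σ^{4} · C_2 = (1/16) · 2 = 1/8.


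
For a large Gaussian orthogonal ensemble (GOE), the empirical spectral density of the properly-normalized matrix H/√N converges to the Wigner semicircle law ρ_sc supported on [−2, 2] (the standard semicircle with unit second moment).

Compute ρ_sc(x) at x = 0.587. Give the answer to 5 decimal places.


ρ_sc(x) = (1/(2π)) √(4 − x²). With x = 0.587:
  4 − x² = 4 − (0.587)² = 4 − 0.344569 = 3.655431.
  √(4 − x²) = 1.911918.
  1/(2π) = 0.159155.
  ρ_sc(0.587) = 0.159155 · 1.911918 = 0.304291.

Rounded to 5 decimal places: ρ_sc(0.587) ≈ 0.30429.


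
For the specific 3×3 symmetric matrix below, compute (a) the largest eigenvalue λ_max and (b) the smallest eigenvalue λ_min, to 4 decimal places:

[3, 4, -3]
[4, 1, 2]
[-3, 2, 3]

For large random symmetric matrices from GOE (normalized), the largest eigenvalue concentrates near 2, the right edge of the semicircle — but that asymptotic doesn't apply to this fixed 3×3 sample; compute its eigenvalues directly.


Since M is real symmetric, all three eigenvalues are real; they are the roots of det(λI − M) = λ³ − (tr M) λ² + s λ − det M, where s is the sum of the principal 2×2 minors.
tr M = 3 + 1 + 3 = 7.
s = (3·1 − 4²) + (3·3 − (-3)²) + (1·3 − 2²) = -13 + 0 + (-1) = -14.
det M (expand along row 1) = 3·(-1) − 4·18 + (-3)·11 = -108.
Characteristic polynomial: λ³ − 7λ² − 14λ + 108 = 0.
Substitute λ = y + (tr M)/3 = y + 2.333333 to remove the quadratic term: y³ + p·y + q = 0 with p = s − (tr M)²/3 = -30.333333 and q = −2(tr M)³/27 + (tr M)·s/3 − det M = 49.925926.
Three real roots ⇒ use the trigonometric (Viète) form: r = 2√(−p/3) = 6.359595, φ = arccos(3q/(p·r)) = arccos(-0.776422) = 2.459765 rad.
y_k = r·cos(φ/3 − 2πk/3) for k = 0, 1, 2 gives y = 4.339015, 1.857035, -6.196050.
λ_k = y_k + 2.333333 gives λ = 6.6723, 4.1904, -3.8627 (check: the sum is 7.0000 = tr M).

Hence λ_max = 6.6723 and λ_min = -3.8627.


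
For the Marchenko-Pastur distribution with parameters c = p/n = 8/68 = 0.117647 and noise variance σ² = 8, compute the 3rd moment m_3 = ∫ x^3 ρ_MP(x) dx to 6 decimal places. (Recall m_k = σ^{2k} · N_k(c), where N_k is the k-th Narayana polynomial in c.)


E[X³] = σ⁶ (1 + 3c + c²) (third MP moment). With σ² = 8 (so σ⁶ = 512) and c = 8/68 = 0.117647: E[X³] = 512 · (1 + 3·0.117647 + (0.117647)²) = 512 · 1.366782.

So E[X^3] = 699.792388.


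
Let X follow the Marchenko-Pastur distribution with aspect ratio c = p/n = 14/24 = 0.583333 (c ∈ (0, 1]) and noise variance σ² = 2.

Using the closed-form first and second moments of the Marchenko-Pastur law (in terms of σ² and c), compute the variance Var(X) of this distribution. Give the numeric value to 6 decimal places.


Recall the MP moments m_1 = E[X] = σ² and m_2 = E[X²] = σ⁴ (1 + c).
m_1 = E[X] = σ² = 2, so m_1² = 4.
m_2 = E[X²] = σ⁴ (1 + c) = 4 · (1 + 0.583333) = 4 · 1.583333 = 6.333333.
(Note m_2 − m_1² simplifies to c · σ⁴ = 0.583333 · 4.)

Var(X) = m_2 − m_1² = 6.333333 − 4 = 2.333333.


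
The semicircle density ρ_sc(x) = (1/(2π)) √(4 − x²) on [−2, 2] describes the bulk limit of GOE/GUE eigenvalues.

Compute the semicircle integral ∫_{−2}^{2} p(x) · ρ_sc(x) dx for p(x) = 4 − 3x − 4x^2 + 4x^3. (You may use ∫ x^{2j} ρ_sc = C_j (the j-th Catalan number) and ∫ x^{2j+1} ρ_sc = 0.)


Write p(x) = Σ a_i x^i, split into monomials and integrate each against ρ_sc separately.
Using ∫ x^{2j} ρ_sc = C_j = (1/(j+1)) C(2j, j) (Catalan numbers) and ∫ x^{2j+1} ρ_sc = 0 (odd monomials vanish by symmetry):
  i = 0 (even): a_0 · C_{0} = 4 · 1 = 4
  i = 1 (odd): ∫ x^1 ρ_sc = 0 (vanishes)
  i = 2 (even): a_2 · C_{1} = -4 · 1 = -4
  i = 3 (odd): ∫ x^3 ρ_sc = 0 (vanishes)

Summing the contributions: ∫_{−2}^{2} p(x) ρ_sc(x) dx = 4 + (-4) = 0.


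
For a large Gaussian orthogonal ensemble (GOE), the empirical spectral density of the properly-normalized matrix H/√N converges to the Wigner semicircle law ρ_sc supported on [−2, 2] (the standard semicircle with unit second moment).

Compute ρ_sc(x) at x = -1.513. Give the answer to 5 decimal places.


ρ_sc(x) = (1/(2π)) √(4 − x²). With x = -1.513:
  4 − x² = 4 − (-1.513)² = 4 − 2.289169 = 1.710831.
  √(4 − x²) = 1.307987.
  1/(2π) = 0.159155.
  ρ_sc(-1.513) = 0.159155 · 1.307987 = 0.208173.

Rounded to 5 decimal places: ρ_sc(-1.513) ≈ 0.20817.


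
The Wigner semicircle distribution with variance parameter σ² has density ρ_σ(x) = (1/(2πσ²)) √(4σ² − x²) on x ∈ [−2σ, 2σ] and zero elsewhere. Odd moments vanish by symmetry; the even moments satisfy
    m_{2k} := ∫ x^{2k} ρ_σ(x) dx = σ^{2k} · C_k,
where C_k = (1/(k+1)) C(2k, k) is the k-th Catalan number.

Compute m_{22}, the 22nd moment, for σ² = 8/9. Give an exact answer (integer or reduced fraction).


By the scaled semicircle moment identity, m_{2k} = σ^{2k} · C_k with k = 11.
C_11 = (1/(k+1)) · C(2k, k) = (1/12) · C(22, 11) = (1/12) · 705432 = 58786.
σ^{2k} = (σ²)^k = (8/9)^11 = 8589934592/31381059609.

Therefore m_{22} = σ^{22} · C_11 = (8589934592/31381059609) · 58786 = 504967894925312/31381059609.


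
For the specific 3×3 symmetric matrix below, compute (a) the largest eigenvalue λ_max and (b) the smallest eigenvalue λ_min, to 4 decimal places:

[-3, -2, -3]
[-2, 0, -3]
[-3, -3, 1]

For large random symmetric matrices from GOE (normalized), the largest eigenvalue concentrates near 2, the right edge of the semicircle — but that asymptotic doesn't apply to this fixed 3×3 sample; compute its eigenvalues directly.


Since M is real symmetric, all three eigenvalues are real; they are the roots of det(λI − M) = λ³ − (tr M) λ² + s λ − det M, where s is the sum of the principal 2×2 minors.
tr M = -3 + 0 + 1 = -2.
s = ((-3)·0 − (-2)²) + ((-3)·1 − (-3)²) + (0·1 − (-3)²) = -4 + (-12) + (-9) = -25.
det M (expand along row 1) = (-3)·(-9) − (-2)·(-11) + (-3)·6 = -13.
Characteristic polynomial: λ³ + 2λ² − 25λ + 13 = 0.
Substitute λ = y + (tr M)/3 = y − 0.666667 to remove the quadratic term: y³ + p·y + q = 0 with p = s − (tr M)²/3 = -26.333333 and q = −2(tr M)³/27 + (tr M)·s/3 − det M = 30.259259.
Three real roots ⇒ use the trigonometric (Viète) form: r = 2√(−p/3) = 5.925463, φ = arccos(3q/(p·r)) = arccos(-0.581770) = 2.191700 rad.
y_k = r·cos(φ/3 − 2πk/3) for k = 0, 1, 2 gives y = 4.413264, 1.217643, -5.630907.
λ_k = y_k − 0.666667 gives λ = 3.7466, 0.5510, -6.2976 (check: the sum is -2.0000 = tr M).

Hence λ_max = 3.7466 and λ_min = -6.2976.


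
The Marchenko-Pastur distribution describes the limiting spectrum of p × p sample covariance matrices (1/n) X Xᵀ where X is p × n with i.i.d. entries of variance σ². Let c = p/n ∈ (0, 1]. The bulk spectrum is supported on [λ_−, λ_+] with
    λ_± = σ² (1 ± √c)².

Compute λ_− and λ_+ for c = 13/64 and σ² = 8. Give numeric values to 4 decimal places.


c = 13/64 = 0.203125; √c = 0.450694.
λ_− = σ² (1 − √c)² = 8 · (1 − 0.450694)² = 8 · (0.549306)² = 2.413897.
λ_+ = σ² (1 + √c)² = 8 · (1 + 0.450694)² = 8 · (1.450694)² = 16.836103.

Rounded to 4 decimal places: λ_− ≈ 2.4139, λ_+ ≈ 16.8361.


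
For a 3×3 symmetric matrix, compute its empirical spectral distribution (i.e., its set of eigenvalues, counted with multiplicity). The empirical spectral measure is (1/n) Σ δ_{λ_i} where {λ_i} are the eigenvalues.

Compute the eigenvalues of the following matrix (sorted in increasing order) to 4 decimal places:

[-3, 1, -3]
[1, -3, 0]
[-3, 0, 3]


Since M is real symmetric, all three eigenvalues are real; they are the roots of det(λI − M) = λ³ − (tr M) λ² + s λ − det M, where s is the sum of the principal 2×2 minors.
tr M = -3 + (-3) + 3 = -3.
s = ((-3)·(-3) − 1²) + ((-3)·3 − (-3)²) + ((-3)·3 − 0²) = 8 + (-18) + (-9) = -19.
det M (expand along row 1) = (-3)·(-9) − 1·3 + (-3)·(-9) = 51.
Characteristic polynomial: λ³ + 3λ² − 19λ − 51 = 0.
Substitute λ = y + (tr M)/3 = y − 1.000000 to remove the quadratic term: y³ + p·y + q = 0 with p = s − (tr M)²/3 = -22.000000 and q = −2(tr M)³/27 + (tr M)·s/3 − det M = -30.000000.
Three real roots ⇒ use the trigonometric (Viète) form: r = 2√(−p/3) = 5.416026, φ = arccos(3q/(p·r)) = arccos(0.755334) = 0.714632 rad.
y_k = r·cos(φ/3 − 2πk/3) for k = 0, 1, 2 gives y = 5.263086, -1.524772, -3.738314.
λ_k = y_k − 1.000000 gives λ = 4.2631, -2.5248, -4.7383 (check: the sum is -3.0000 = tr M).

Eigenvalues sorted in increasing order: [-4.7383, -2.5248, 4.2631].


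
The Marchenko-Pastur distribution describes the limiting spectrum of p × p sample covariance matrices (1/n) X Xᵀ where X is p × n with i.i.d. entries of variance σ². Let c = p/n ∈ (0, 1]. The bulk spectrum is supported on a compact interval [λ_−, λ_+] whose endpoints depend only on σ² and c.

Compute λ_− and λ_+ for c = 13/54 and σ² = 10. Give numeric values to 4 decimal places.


c = 13/54 = 0.240741; √c = 0.490653.
λ_− = σ² (1 − √c)² = 10 · (1 − 0.490653)² = 10 · (0.509347)² = 2.594340.
λ_+ = σ² (1 + √c)² = 10 · (1 + 0.490653)² = 10 · (1.490653)² = 22.220475.

Rounded to 4 decimal places: λ_− ≈ 2.5943, λ_+ ≈ 22.2205.


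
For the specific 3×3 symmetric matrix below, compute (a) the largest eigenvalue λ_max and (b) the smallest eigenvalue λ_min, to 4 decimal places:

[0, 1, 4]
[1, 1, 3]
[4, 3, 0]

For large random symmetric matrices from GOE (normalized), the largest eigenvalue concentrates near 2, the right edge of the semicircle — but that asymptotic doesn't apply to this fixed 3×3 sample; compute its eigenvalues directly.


Since M is real symmetric, all three eigenvalues are real; they are the roots of det(λI − M) = λ³ − (tr M) λ² + s λ − det M, where s is the sum of the principal 2×2 minors.
tr M = 0 + 1 + 0 = 1.
s = (0·1 − 1²) + (0·0 − 4²) + (1·0 − 3²) = -1 + (-16) + (-9) = -26.
det M (expand along row 1) = 0·(-9) − 1·(-12) + 4·(-1) = 8.
Characteristic polynomial: λ³ − λ² − 26λ − 8 = 0.
Substitute λ = y + (tr M)/3 = y + 0.333333 to remove the quadratic term: y³ + p·y + q = 0 with p = s − (tr M)²/3 = -26.333333 and q = −2(tr M)³/27 + (tr M)·s/3 − det M = -16.740741.
Three real roots ⇒ use the trigonometric (Viète) form: r = 2√(−p/3) = 5.925463, φ = arccos(3q/(p·r)) = arccos(0.321861) = 1.243102 rad.
y_k = r·cos(φ/3 − 2πk/3) for k = 0, 1, 2 gives y = 5.423998, -0.645960, -4.778038.
λ_k = y_k + 0.333333 gives λ = 5.7573, -0.3126, -4.4447 (check: the sum is 1.0000 = tr M).

Hence λ_max = 5.7573 and λ_min = -4.4447.


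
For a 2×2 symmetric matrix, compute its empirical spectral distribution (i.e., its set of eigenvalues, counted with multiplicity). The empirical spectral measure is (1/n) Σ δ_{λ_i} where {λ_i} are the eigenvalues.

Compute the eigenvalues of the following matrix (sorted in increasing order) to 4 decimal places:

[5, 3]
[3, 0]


Since M is real symmetric, both eigenvalues are real; they are the roots of det(λI − M) = λ² − (tr M) λ + det M.
tr M = 5 + 0 = 5.
det M = 5·0 − 3² = 0 − 9 = -9.
Characteristic polynomial: λ² − 5λ − 9 = 0.
Discriminant Δ = (tr M)² − 4·det M = 25 − (-36) = 61; √Δ = 7.810250.
λ = (tr M ± √Δ)/2 = (5 ± 7.810250)/2, giving (tr M − √Δ)/2 = -1.4051 and (tr M + √Δ)/2 = 6.4051.

Eigenvalues sorted in increasing order: [-1.4051, 6.4051].


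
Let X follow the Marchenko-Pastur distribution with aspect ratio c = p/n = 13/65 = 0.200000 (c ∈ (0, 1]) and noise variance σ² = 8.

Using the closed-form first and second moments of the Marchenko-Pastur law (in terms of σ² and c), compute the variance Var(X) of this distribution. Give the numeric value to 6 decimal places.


Recall the MP moments m_1 = E[X] = σ² and m_2 = E[X²] = σ⁴ (1 + c).
m_1 = E[X] = σ² = 8, so m_1² = 64.
m_2 = E[X²] = σ⁴ (1 + c) = 64 · (1 + 0.200000) = 64 · 1.200000 = 76.800000.
(Note m_2 − m_1² simplifies to c · σ⁴ = 0.200000 · 64.)

Var(X) = m_2 − m_1² = 76.800000 − 64 = 12.800000.


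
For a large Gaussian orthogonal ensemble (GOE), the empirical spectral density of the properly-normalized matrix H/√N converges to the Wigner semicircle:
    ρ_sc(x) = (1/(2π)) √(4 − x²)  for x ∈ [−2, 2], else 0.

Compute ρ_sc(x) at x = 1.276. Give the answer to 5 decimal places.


ρ_sc(x) = (1/(2π)) √(4 − x²). With x = 1.276:
  4 − x² = 4 − (1.276)² = 4 − 1.628176 = 2.371824.
  √(4 − x²) = 1.540073.
  1/(2π) = 0.159155.
  ρ_sc(1.276) = 0.159155 · 1.540073 = 0.245110.

Rounded to 5 decimal places: ρ_sc(1.276) ≈ 0.24511.


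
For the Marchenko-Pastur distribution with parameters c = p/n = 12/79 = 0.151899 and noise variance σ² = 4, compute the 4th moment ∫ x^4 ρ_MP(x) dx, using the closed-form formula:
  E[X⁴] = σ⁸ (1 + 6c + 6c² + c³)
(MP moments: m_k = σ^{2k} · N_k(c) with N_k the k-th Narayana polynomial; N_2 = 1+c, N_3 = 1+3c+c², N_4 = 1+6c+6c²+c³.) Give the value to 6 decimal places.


E[X⁴] = σ⁸ (1 + 6c + 6c² + c³) (fourth MP moment). With σ² = 4 (so σ⁸ = 256) and c = 12/79 = 0.151899: E[X⁴] = 256 · (1 + 6·0.151899 + 6·(0.151899)² + (0.151899)³) = 256 · 2.053337.

So E[X^4] = 525.654157.


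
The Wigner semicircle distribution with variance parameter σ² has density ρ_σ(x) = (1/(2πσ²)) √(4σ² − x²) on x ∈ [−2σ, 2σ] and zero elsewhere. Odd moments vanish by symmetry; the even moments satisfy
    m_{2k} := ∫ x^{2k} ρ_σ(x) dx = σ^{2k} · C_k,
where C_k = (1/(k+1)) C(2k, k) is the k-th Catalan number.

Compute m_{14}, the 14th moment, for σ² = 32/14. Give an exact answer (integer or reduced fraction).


By the scaled semicircle moment identity, m_{2k} = σ^{2k} · C_k with k = 7.
C_7 = (1/(k+1)) · C(2k, k) = (1/8) · C(14, 7) = (1/8) · 3432 = 429.
σ^{2k} = (σ²)^k = (32/14)^7 = 268435456/823543.

Therefore m_{14} = σ^{14} · C_7 = (268435456/823543) · 429 = 115158810624/823543.


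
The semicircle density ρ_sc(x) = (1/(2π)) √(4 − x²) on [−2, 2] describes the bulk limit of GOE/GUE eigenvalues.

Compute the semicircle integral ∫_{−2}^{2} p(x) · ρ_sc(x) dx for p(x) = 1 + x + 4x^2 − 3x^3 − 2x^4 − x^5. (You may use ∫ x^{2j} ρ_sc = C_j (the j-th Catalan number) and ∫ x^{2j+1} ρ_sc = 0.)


Write p(x) = Σ a_i x^i, split into monomials and integrate each against ρ_sc separately.
Using ∫ x^{2j} ρ_sc = C_j = (1/(j+1)) C(2j, j) (Catalan numbers) and ∫ x^{2j+1} ρ_sc = 0 (odd monomials vanish by symmetry):
  i = 0 (even): a_0 · C_{0} = 1 · 1 = 1
  i = 1 (odd): ∫ x^1 ρ_sc = 0 (vanishes)
  i = 2 (even): a_2 · C_{1} = 4 · 1 = 4
  i = 3 (odd): ∫ x^3 ρ_sc = 0 (vanishes)
  i = 4 (even): a_4 · C_{2} = -2 · 2 = -4
  i = 5 (odd): ∫ x^5 ρ_sc = 0 (vanishes)

Summing the contributions: ∫_{−2}^{2} p(x) ρ_sc(x) dx = 1 + 4 + (-4) = 1.


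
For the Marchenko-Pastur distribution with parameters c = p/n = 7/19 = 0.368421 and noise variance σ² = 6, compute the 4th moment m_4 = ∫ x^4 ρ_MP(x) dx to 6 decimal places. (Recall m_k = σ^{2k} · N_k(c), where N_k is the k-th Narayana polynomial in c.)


E[X⁴] = σ⁸ (1 + 6c + 6c² + c³) (fourth MP moment). With σ² = 6 (so σ⁸ = 1296) and c = 7/19 = 0.368421: E[X⁴] = 1296 · (1 + 6·0.368421 + 6·(0.368421)² + (0.368421)³) = 1296 · 4.074938.

So E[X^4] = 5281.119697.


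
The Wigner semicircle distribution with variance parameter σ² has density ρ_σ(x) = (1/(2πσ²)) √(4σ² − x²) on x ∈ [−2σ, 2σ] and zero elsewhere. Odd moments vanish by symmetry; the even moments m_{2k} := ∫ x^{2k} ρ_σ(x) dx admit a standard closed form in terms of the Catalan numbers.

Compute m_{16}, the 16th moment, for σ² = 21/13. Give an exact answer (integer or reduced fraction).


By the scaled semicircle moment identity, m_{2k} = σ^{2k} · C_k with k = 8.
C_8 = (1/(k+1)) · C(2k, k) = (1/9) · C(16, 8) = (1/9) · 12870 = 1430.
σ^{2k} = (σ²)^k = (21/13)^8 = 37822859361/815730721.

Therefore m_{16} = σ^{16} · C_8 = (37822859361/815730721) · 1430 = 4160514529710/62748517.


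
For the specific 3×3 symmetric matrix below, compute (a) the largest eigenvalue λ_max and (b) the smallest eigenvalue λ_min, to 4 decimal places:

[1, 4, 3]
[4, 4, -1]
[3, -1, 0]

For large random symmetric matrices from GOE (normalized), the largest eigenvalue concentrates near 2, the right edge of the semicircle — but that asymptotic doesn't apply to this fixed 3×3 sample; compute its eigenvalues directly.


Since M is real symmetric, all three eigenvalues are real; they are the roots of det(λI − M) = λ³ − (tr M) λ² + s λ − det M, where s is the sum of the principal 2×2 minors.
tr M = 1 + 4 + 0 = 5.
s = (1·4 − 4²) + (1·0 − 3²) + (4·0 − (-1)²) = -12 + (-9) + (-1) = -22.
det M (expand along row 1) = 1·(-1) − 4·3 + 3·(-16) = -61.
Characteristic polynomial: λ³ − 5λ² − 22λ + 61 = 0.
Substitute λ = y + (tr M)/3 = y + 1.666667 to remove the quadratic term: y³ + p·y + q = 0 with p = s − (tr M)²/3 = -30.333333 and q = −2(tr M)³/27 + (tr M)·s/3 − det M = 15.074074.
Three real roots ⇒ use the trigonometric (Viète) form: r = 2√(−p/3) = 6.359595, φ = arccos(3q/(p·r)) = arccos(-0.234424) = 1.807422 rad.
y_k = r·cos(φ/3 − 2πk/3) for k = 0, 1, 2 gives y = 5.239899, 0.501096, -5.740995.
λ_k = y_k + 1.666667 gives λ = 6.9066, 2.1678, -4.0743 (check: the sum is 5.0000 = tr M).

Hence λ_max = 6.9066 and λ_min = -4.0743.


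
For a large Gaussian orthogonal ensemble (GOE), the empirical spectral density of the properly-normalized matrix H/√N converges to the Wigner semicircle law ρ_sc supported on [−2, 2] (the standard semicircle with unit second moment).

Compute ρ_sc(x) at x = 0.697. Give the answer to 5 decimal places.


ρ_sc(x) = (1/(2π)) √(4 − x²). With x = 0.697:
  4 − x² = 4 − (0.697)² = 4 − 0.485809 = 3.514191.
  √(4 − x²) = 1.874618.
  1/(2π) = 0.159155.
  ρ_sc(0.697) = 0.159155 · 1.874618 = 0.298355.

Rounded to 5 decimal places: ρ_sc(0.697) ≈ 0.29835.


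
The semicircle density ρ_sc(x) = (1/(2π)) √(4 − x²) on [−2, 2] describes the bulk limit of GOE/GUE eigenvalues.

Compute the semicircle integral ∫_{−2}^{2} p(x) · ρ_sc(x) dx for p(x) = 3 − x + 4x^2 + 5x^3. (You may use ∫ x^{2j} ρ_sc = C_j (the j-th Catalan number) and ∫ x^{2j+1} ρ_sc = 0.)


Write p(x) = Σ a_i x^i, split into monomials and integrate each against ρ_sc separately.
Using ∫ x^{2j} ρ_sc = C_j = (1/(j+1)) C(2j, j) (Catalan numbers) and ∫ x^{2j+1} ρ_sc = 0 (odd monomials vanish by symmetry):
  i = 0 (even): a_0 · C_{0} = 3 · 1 = 3
  i = 1 (odd): ∫ x^1 ρ_sc = 0 (vanishes)
  i = 2 (even): a_2 · C_{1} = 4 · 1 = 4
  i = 3 (odd): ∫ x^3 ρ_sc = 0 (vanishes)

Summing the contributions: ∫_{−2}^{2} p(x) ρ_sc(x) dx = 3 + 4 = 7.


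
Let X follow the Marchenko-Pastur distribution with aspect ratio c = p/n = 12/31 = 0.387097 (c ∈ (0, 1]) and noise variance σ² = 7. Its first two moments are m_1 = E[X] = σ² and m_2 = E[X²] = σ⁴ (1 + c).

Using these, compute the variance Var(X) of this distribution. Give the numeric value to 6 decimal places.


m_1 = E[X] = σ² = 7, so m_1² = 49.
m_2 = E[X²] = σ⁴ (1 + c) = 49 · (1 + 0.387097) = 49 · 1.387097 = 67.967742.
(Note m_2 − m_1² simplifies to c · σ⁴ = 0.387097 · 49.)

Var(X) = m_2 − m_1² = 67.967742 − 49 = 18.967742.


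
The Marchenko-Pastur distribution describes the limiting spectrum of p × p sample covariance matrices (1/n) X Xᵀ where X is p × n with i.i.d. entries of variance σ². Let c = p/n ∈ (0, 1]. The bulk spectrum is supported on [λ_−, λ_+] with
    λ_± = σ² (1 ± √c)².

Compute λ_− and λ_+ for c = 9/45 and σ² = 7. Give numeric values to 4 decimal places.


c = 9/45 = 0.200000; √c = 0.447214.
λ_− = σ² (1 − √c)² = 7 · (1 − 0.447214)² = 7 · (0.552786)² = 2.139010.
λ_+ = σ² (1 + √c)² = 7 · (1 + 0.447214)² = 7 · (1.447214)² = 14.660990.

Rounded to 4 decimal places: λ_− ≈ 2.1390, λ_+ ≈ 14.6610.


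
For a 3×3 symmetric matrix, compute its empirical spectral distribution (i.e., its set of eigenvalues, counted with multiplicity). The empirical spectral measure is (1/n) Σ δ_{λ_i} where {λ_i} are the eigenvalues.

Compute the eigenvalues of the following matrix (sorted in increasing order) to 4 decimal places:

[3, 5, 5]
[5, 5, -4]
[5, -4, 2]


Since M is real symmetric, all three eigenvalues are real; they are the roots of det(λI − M) = λ³ − (tr M) λ² + s λ − det M, where s is the sum of the principal 2×2 minors.
tr M = 3 + 5 + 2 = 10.
s = (3·5 − 5²) + (3·2 − 5²) + (5·2 − (-4)²) = -10 + (-19) + (-6) = -35.
det M (expand along row 1) = 3·(-6) − 5·30 + 5·(-45) = -393.
Characteristic polynomial: λ³ − 10λ² − 35λ + 393 = 0.
Substitute λ = y + (tr M)/3 = y + 3.333333 to remove the quadratic term: y³ + p·y + q = 0 with p = s − (tr M)²/3 = -68.333333 and q = −2(tr M)³/27 + (tr M)·s/3 − det M = 202.259259.
Three real roots ⇒ use the trigonometric (Viète) form: r = 2√(−p/3) = 9.545214, φ = arccos(3q/(p·r)) = arccos(-0.930275) = 2.765958 rad.
y_k = r·cos(φ/3 − 2πk/3) for k = 0, 1, 2 gives y = 5.767589, 3.702898, -9.470487.
λ_k = y_k + 3.333333 gives λ = 9.1009, 7.0362, -6.1372 (check: the sum is 10.0000 = tr M).

Eigenvalues sorted in increasing order: [-6.1372, 7.0362, 9.1009].


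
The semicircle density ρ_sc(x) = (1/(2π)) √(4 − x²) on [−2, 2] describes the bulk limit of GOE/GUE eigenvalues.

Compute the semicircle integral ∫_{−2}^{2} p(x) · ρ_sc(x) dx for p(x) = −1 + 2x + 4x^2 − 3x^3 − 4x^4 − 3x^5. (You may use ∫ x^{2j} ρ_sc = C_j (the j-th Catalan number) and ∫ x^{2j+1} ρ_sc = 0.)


Write p(x) = Σ a_i x^i, split into monomials and integrate each against ρ_sc separately.
Using ∫ x^{2j} ρ_sc = C_j = (1/(j+1)) C(2j, j) (Catalan numbers) and ∫ x^{2j+1} ρ_sc = 0 (odd monomials vanish by symmetry):
  i = 0 (even): a_0 · C_{0} = -1 · 1 = -1
  i = 1 (odd): ∫ x^1 ρ_sc = 0 (vanishes)
  i = 2 (even): a_2 · C_{1} = 4 · 1 = 4
  i = 3 (odd): ∫ x^3 ρ_sc = 0 (vanishes)
  i = 4 (even): a_4 · C_{2} = -4 · 2 = -8
  i = 5 (odd): ∫ x^5 ρ_sc = 0 (vanishes)

Summing the contributions: ∫_{−2}^{2} p(x) ρ_sc(x) dx = (-1) + 4 + (-8) = -5.


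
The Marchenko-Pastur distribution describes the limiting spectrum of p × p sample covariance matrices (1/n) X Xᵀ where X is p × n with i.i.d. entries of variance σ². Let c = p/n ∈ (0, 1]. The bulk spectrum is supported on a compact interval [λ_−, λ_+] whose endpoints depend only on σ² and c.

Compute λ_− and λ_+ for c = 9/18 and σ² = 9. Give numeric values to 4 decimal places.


c = 9/18 = 0.500000; √c = 0.707107.
λ_− = σ² (1 − √c)² = 9 · (1 − 0.707107)² = 9 · (0.292893)² = 0.772078.
λ_+ = σ² (1 + √c)² = 9 · (1 + 0.707107)² = 9 · (1.707107)² = 26.227922.

Rounded to 4 decimal places: λ_− ≈ 0.7721, λ_+ ≈ 26.2279.


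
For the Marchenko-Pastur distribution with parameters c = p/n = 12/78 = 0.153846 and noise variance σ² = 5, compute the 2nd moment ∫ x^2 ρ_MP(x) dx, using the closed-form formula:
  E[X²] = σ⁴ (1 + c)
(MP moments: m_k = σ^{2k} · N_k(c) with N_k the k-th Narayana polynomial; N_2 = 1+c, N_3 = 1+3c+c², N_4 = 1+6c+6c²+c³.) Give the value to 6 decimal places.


E[X²] = σ⁴ (1 + c) (second MP moment). With σ² = 5 (so σ⁴ = 25) and c = 12/78 = 0.153846: E[X²] = 25 · (1 + 0.153846) = 25 · 1.153846.

So E[X^2] = 28.846154.


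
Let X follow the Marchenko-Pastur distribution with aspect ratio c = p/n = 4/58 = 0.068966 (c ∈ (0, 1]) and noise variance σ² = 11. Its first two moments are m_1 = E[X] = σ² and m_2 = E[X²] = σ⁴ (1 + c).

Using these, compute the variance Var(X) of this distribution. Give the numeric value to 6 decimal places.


m_1 = E[X] = σ² = 11, so m_1² = 121.
m_2 = E[X²] = σ⁴ (1 + c) = 121 · (1 + 0.068966) = 121 · 1.068966 = 129.344828.
(Note m_2 − m_1² simplifies to c · σ⁴ = 0.068966 · 121.)

Var(X) = m_2 − m_1² = 129.344828 − 121 = 8.344828.
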